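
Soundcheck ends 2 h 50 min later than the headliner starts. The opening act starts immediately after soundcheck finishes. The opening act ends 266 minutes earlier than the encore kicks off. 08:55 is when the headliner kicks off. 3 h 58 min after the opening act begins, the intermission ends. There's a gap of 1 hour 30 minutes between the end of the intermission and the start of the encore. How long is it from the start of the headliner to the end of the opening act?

Soundcheck ends at 08:55 + 170 min = 11:45.
So the opening act starts at 11:45.
The intermission ends at 11:45 + 238 min = 15:43.
The encore starts at 15:43 + 90 min = 17:13.
The opening act ends at 17:13 − 266 min = 12:47.
From 08:55 to 12:47 is 3 h 52 min.

3 h 52 min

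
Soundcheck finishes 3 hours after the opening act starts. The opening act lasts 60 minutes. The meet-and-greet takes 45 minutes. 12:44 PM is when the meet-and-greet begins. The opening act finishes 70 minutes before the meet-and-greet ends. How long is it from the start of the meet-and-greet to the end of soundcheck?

The meet-and-greet ends at 12:44 PM + 45 min = 1:29 PM.
The opening act ends at 1:29 PM − 70 min = 12:19 PM.
The opening act starts at 12:19 PM − 60 min = 11:19 AM.
Soundcheck ends at 11:19 AM + 180 min = 2:19 PM.
From 12:44 PM to 2:19 PM is 1 hour 35 minutes.

1 hour 35 minutes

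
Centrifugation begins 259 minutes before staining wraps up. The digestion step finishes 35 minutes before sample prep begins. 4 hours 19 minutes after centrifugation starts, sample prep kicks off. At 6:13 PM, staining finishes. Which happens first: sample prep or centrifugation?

centrifugation

Centrifugation starts at 6:13 PM − 259 min = 1:54 PM.
Sample prep starts at 1:54 PM + 259 min = 6:13 PM.
Sample prep starts at 6:13 PM and centrifugation starts at 1:54 PM, so centrifugation is first.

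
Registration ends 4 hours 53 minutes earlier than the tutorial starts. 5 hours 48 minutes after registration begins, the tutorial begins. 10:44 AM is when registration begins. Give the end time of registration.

The tutorial starts at 10:44 AM + 348 min = 4:32 PM.
Registration ends at 4:32 PM − 293 min = 11:39 AM.

11:39 AM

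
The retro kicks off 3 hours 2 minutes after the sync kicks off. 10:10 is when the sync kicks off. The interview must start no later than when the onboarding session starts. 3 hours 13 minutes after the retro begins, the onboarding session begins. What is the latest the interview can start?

The retro starts at 10:10 + 182 min = 13:12.
The onboarding session starts at 13:12 + 193 min = 16:25.
The interview is bounded by the onboarding session, so the latest it can start is 16:25.

16:25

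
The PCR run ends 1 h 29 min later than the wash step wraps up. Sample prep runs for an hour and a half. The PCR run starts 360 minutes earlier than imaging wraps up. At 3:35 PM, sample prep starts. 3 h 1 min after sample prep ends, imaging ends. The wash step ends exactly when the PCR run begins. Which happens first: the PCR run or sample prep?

Sample prep ends at 3:35 PM + 90 min = 5:05 PM.
Imaging ends at 5:05 PM + 181 min = 8:06 PM.
The PCR run starts at 8:06 PM − 360 min = 2:06 PM.
The PCR run starts at 2:06 PM and sample prep starts at 3:35 PM, so the PCR run is first.

the PCR run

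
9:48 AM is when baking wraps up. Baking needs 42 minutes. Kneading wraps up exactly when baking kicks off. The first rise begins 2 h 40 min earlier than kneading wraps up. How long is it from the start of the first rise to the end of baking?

3 hours 22 minutes

Baking starts at 9:48 AM − 42 min = 9:06 AM.
So kneading ends at 9:06 AM.
The first rise starts at 9:06 AM − 160 min = 6:26 AM.
From 6:26 AM to 9:48 AM is 3 hours 22 minutes.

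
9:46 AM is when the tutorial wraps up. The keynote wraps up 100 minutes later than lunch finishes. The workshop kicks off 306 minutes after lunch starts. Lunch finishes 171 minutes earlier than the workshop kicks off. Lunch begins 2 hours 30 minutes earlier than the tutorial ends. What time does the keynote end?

11:11 AM

Lunch starts at 9:46 AM − 150 min = 7:16 AM.
The workshop starts at 7:16 AM + 306 min = 12:22 PM.
Lunch ends at 12:22 PM − 171 min = 9:31 AM.
The keynote ends at 9:31 AM + 100 min = 11:11 AM.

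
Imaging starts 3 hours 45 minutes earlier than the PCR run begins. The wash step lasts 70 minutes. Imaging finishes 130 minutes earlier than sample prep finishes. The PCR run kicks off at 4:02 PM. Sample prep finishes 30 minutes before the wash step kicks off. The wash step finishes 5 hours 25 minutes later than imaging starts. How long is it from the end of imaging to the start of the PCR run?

2 h 10 min

Imaging starts at 4:02 PM − 225 min = 12:17 PM.
The wash step ends at 12:17 PM + 325 min = 5:42 PM.
The wash step starts at 5:42 PM − 70 min = 4:32 PM.
Sample prep ends at 4:32 PM − 30 min = 4:02 PM.
Imaging ends at 4:02 PM − 130 min = 1:52 PM.
From 1:52 PM to 4:02 PM is 2 h 10 min.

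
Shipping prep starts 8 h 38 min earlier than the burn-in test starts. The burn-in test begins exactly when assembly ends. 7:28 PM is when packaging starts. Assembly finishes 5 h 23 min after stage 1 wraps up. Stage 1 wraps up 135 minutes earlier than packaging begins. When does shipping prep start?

Stage 1 ends at 7:28 PM − 135 min = 5:13 PM.
Assembly ends at 5:13 PM + 323 min = 10:36 PM.
So the burn-in test starts at 10:36 PM.
Shipping prep starts at 10:36 PM − 518 min = 1:58 PM.

1:58 PM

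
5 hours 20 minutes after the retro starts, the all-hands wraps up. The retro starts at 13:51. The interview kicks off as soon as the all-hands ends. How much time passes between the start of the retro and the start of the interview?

5 h 20 min

The all-hands ends at 13:51 + 320 min = 19:11.
So the interview starts at 19:11.
From 13:51 to 19:11 is 5 h 20 min.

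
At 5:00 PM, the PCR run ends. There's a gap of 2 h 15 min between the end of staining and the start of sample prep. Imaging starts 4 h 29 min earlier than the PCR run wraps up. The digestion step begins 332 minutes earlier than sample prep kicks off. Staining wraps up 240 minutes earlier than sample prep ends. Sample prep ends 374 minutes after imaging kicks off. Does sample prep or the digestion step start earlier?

Imaging starts at 5:00 PM − 269 min = 12:31 PM.
Sample prep ends at 12:31 PM + 374 min = 6:45 PM.
Staining ends at 6:45 PM − 240 min = 2:45 PM.
Sample prep starts at 2:45 PM + 135 min = 5:00 PM.
The digestion step starts at 5:00 PM − 332 min = 11:28 AM.
Sample prep starts at 5:00 PM and the digestion step starts at 11:28 AM, so the digestion step is first.

the digestion step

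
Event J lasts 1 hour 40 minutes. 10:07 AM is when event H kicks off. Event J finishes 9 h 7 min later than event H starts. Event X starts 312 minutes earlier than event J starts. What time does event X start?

12:22 PM

Event J ends at 10:07 AM + 547 min = 7:14 PM.
Event J starts at 7:14 PM − 100 min = 5:34 PM.
Event X starts at 5:34 PM − 312 min = 12:22 PM.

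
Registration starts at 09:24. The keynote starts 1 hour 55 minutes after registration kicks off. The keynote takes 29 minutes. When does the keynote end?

The keynote starts at 09:24 + 115 min = 11:19.
The keynote ends at 11:19 + 29 min = 11:48.

11:48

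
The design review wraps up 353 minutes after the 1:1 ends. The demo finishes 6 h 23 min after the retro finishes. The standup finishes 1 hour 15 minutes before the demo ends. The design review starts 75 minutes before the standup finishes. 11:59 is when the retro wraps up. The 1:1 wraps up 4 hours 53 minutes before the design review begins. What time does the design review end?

16:52

The demo ends at 11:59 + 383 min = 18:22.
The standup ends at 18:22 − 75 min = 17:07.
The design review starts at 17:07 − 75 min = 15:52.
The 1:1 ends at 15:52 − 293 min = 10:59.
The design review ends at 10:59 + 353 min = 16:52.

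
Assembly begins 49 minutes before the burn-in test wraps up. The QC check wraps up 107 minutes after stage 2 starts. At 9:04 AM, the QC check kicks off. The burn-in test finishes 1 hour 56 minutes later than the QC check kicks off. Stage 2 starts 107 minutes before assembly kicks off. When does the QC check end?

The burn-in test ends at 9:04 AM + 116 min = 11:00 AM.
Assembly starts at 11:00 AM − 49 min = 10:11 AM.
Stage 2 starts at 10:11 AM − 107 min = 8:24 AM.
The QC check ends at 8:24 AM + 107 min = 10:11 AM.

10:11 AM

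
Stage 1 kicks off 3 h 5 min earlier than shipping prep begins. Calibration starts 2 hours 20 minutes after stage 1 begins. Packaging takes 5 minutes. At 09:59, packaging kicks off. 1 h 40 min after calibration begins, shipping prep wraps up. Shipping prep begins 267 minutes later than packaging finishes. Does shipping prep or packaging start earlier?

packaging

Packaging ends at 09:59 + 5 min = 10:04.
Shipping prep starts at 10:04 + 267 min = 14:31.
Shipping prep starts at 14:31 and packaging starts at 09:59, so packaging is first.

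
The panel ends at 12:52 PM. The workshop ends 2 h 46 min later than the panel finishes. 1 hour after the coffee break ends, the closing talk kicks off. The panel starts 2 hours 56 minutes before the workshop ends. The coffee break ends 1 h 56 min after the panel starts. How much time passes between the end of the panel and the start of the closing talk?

2 hours 46 minutes

The workshop ends at 12:52 PM + 166 min = 3:38 PM.
The panel starts at 3:38 PM − 176 min = 12:42 PM.
The coffee break ends at 12:42 PM + 116 min = 2:38 PM.
The closing talk starts at 2:38 PM + 60 min = 3:38 PM.
From 12:52 PM to 3:38 PM is 2 hours 46 minutes.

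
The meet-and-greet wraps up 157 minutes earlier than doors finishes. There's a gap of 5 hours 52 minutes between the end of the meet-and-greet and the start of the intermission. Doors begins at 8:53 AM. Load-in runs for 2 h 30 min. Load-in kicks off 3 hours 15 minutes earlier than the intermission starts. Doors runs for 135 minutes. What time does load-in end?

Doors ends at 8:53 AM + 135 min = 11:08 AM.
The meet-and-greet ends at 11:08 AM − 157 min = 8:31 AM.
The intermission starts at 8:31 AM + 352 min = 2:23 PM.
Load-in starts at 2:23 PM − 195 min = 11:08 AM.
Load-in ends at 11:08 AM + 150 min = 1:38 PM.

1:38 PM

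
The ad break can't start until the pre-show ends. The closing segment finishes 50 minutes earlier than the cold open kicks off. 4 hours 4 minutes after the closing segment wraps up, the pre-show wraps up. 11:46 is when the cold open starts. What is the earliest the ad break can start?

The closing segment ends at 11:46 − 50 min = 10:56.
The pre-show ends at 10:56 + 244 min = 15:00.
The ad break is bounded by the pre-show, so the earliest it can start is 15:00.

15:00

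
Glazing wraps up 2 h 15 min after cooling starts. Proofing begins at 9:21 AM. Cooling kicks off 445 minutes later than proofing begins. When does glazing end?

Cooling starts at 9:21 AM + 445 min = 4:46 PM.
Glazing ends at 4:46 PM + 135 min = 7:01 PM.

7:01 PM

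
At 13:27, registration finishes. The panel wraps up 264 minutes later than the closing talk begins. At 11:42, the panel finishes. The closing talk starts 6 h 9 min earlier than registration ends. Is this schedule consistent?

The closing talk starts at 13:27 − 369 min = 07:18.
The panel ends at 07:18 + 264 min = 11:42.
That matches the stated 11:42, so the schedule is consistent.

Yes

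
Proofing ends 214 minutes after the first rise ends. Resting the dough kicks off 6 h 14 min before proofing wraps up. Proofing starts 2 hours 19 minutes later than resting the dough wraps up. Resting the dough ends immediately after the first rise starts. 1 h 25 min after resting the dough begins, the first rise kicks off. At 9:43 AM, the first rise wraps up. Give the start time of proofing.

10:47 AM

Proofing ends at 9:43 AM + 214 min = 1:17 PM.
Resting the dough starts at 1:17 PM − 374 min = 7:03 AM.
The first rise starts at 7:03 AM + 85 min = 8:28 AM.
So resting the dough ends at 8:28 AM.
Proofing starts at 8:28 AM + 139 min = 10:47 AM.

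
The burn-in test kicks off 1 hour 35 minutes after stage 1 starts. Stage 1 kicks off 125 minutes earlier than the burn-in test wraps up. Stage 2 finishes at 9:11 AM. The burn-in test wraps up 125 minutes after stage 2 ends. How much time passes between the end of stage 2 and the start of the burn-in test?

1 h 35 min

The burn-in test ends at 9:11 AM + 125 min = 11:16 AM.
Stage 1 starts at 11:16 AM − 125 min = 9:11 AM.
The burn-in test starts at 9:11 AM + 95 min = 10:46 AM.
From 9:11 AM to 10:46 AM is 1 h 35 min.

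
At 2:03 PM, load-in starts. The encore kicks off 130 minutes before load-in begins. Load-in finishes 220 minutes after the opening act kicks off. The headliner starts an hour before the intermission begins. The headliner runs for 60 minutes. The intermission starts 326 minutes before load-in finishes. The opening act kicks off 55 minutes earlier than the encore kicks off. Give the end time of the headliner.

The encore starts at 2:03 PM − 130 min = 11:53 AM.
The opening act starts at 11:53 AM − 55 min = 10:58 AM.
Load-in ends at 10:58 AM + 220 min = 2:38 PM.
The intermission starts at 2:38 PM − 326 min = 9:12 AM.
The headliner starts at 9:12 AM − 60 min = 8:12 AM.
The headliner ends at 8:12 AM + 60 min = 9:12 AM.

9:12 AM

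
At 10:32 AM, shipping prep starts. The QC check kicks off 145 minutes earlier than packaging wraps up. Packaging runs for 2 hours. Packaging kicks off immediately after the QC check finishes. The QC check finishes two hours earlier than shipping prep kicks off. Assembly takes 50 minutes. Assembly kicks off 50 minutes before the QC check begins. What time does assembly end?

8:07 AM

The QC check ends at 10:32 AM − 120 min = 8:32 AM.
So packaging starts at 8:32 AM.
Packaging ends at 8:32 AM + 120 min = 10:32 AM.
The QC check starts at 10:32 AM − 145 min = 8:07 AM.
Assembly starts at 8:07 AM − 50 min = 7:17 AM.
Assembly ends at 7:17 AM + 50 min = 8:07 AM.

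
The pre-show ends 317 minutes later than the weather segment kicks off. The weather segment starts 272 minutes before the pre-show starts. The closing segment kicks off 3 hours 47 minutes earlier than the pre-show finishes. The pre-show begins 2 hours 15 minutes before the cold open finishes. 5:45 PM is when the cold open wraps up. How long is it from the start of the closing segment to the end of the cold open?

The pre-show starts at 5:45 PM − 135 min = 3:30 PM.
The weather segment starts at 3:30 PM − 272 min = 10:58 AM.
The pre-show ends at 10:58 AM + 317 min = 4:15 PM.
The closing segment starts at 4:15 PM − 227 min = 12:28 PM.
From 12:28 PM to 5:45 PM is 5 h 17 min.

5 h 17 min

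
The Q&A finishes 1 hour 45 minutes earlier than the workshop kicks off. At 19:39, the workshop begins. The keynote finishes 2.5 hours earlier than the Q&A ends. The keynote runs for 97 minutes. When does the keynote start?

13:47

The Q&A ends at 19:39 − 105 min = 17:54.
The keynote ends at 17:54 − 150 min = 15:24.
The keynote starts at 15:24 − 97 min = 13:47.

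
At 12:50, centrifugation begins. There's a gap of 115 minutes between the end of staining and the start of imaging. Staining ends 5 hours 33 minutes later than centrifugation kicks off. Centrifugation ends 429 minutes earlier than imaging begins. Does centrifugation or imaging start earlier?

Staining ends at 12:50 + 333 min = 18:23.
Imaging starts at 18:23 + 115 min = 20:18.
Centrifugation starts at 12:50 and imaging starts at 20:18, so centrifugation is first.

centrifugation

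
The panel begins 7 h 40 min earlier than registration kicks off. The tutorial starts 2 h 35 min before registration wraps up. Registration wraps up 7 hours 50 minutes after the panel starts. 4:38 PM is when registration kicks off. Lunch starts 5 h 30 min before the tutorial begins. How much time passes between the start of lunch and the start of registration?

7 hours 55 minutes

The panel starts at 4:38 PM − 460 min = 8:58 AM.
Registration ends at 8:58 AM + 470 min = 4:48 PM.
The tutorial starts at 4:48 PM − 155 min = 2:13 PM.
Lunch starts at 2:13 PM − 330 min = 8:43 AM.
From 8:43 AM to 4:38 PM is 7 hours 55 minutes.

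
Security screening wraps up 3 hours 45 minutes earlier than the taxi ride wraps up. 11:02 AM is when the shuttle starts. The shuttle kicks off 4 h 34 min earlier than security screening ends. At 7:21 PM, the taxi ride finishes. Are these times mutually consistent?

Yes

Security screening ends at 7:21 PM − 225 min = 3:36 PM.
The shuttle starts at 3:36 PM − 274 min = 11:02 AM.
That matches the stated 11:02 AM, so the schedule is consistent.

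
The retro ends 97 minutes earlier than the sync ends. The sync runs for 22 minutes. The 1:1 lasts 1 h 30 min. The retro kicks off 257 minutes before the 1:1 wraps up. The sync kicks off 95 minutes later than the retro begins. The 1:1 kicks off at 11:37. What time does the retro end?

09:10

The 1:1 ends at 11:37 + 90 min = 13:07.
The retro starts at 13:07 − 257 min = 08:50.
The sync starts at 08:50 + 95 min = 10:25.
The sync ends at 10:25 + 22 min = 10:47.
The retro ends at 10:47 − 97 min = 09:10.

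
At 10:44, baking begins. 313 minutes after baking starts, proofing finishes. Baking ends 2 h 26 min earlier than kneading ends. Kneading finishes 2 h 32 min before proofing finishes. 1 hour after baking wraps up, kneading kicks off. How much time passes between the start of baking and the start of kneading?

75 minutes

Proofing ends at 10:44 + 313 min = 15:57.
Kneading ends at 15:57 − 152 min = 13:25.
Baking ends at 13:25 − 146 min = 10:59.
Kneading starts at 10:59 + 60 min = 11:59.
From 10:44 to 11:59 is 75 minutes.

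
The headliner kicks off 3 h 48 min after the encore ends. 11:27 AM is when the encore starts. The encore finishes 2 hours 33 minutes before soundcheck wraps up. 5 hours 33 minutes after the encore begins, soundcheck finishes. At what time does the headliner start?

6:15 PM

Soundcheck ends at 11:27 AM + 333 min = 5:00 PM.
The encore ends at 5:00 PM − 153 min = 2:27 PM.
The headliner starts at 2:27 PM + 228 min = 6:15 PM.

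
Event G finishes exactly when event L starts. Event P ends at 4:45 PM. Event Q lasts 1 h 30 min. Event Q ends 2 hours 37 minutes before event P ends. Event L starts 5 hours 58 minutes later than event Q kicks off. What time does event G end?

Event Q ends at 4:45 PM − 157 min = 2:08 PM.
Event Q starts at 2:08 PM − 90 min = 12:38 PM.
Event L starts at 12:38 PM + 358 min = 6:36 PM.
So event G ends at 6:36 PM.

6:36 PM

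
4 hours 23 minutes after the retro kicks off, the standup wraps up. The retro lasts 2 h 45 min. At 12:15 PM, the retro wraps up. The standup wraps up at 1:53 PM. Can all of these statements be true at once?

The retro starts at 12:15 PM − 165 min = 9:30 AM.
The standup ends at 9:30 AM + 263 min = 1:53 PM.
That matches the stated 1:53 PM, so the schedule is consistent.

Yes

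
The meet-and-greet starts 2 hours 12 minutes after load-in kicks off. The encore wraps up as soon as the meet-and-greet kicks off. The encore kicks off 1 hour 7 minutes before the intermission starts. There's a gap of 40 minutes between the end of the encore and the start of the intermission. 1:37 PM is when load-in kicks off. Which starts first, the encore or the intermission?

the encore

The meet-and-greet starts at 1:37 PM + 132 min = 3:49 PM.
So the encore ends at 3:49 PM.
The intermission starts at 3:49 PM + 40 min = 4:29 PM.
The encore starts at 4:29 PM − 67 min = 3:22 PM.
The encore starts at 3:22 PM and the intermission starts at 4:29 PM, so the encore is first.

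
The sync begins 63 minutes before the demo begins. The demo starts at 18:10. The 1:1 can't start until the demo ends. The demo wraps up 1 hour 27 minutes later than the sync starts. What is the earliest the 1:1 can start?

18:34

The sync starts at 18:10 − 63 min = 17:07.
The demo ends at 17:07 + 87 min = 18:34.
The 1:1 is bounded by the demo, so the earliest it can start is 18:34.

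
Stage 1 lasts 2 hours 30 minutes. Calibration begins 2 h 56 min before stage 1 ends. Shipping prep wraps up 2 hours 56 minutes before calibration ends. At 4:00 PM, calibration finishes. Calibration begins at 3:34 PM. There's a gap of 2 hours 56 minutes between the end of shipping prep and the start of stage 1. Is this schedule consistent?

Yes

Shipping prep ends at 4:00 PM − 176 min = 1:04 PM.
Stage 1 starts at 1:04 PM + 176 min = 4:00 PM.
Stage 1 ends at 4:00 PM + 150 min = 6:30 PM.
Calibration starts at 6:30 PM − 176 min = 3:34 PM.
That matches the stated 3:34 PM, so the schedule is consistent.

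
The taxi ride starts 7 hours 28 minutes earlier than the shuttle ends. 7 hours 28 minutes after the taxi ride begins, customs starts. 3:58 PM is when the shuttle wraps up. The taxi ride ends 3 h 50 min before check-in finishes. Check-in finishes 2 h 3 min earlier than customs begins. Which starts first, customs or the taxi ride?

the taxi ride

The taxi ride starts at 3:58 PM − 448 min = 8:30 AM.
Customs starts at 8:30 AM + 448 min = 3:58 PM.
Customs starts at 3:58 PM and the taxi ride starts at 8:30 AM, so the taxi ride is first.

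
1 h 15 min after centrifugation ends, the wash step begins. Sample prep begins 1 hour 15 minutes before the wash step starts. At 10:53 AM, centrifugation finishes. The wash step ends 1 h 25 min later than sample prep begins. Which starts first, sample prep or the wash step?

sample prep

The wash step starts at 10:53 AM + 75 min = 12:08 PM.
Sample prep starts at 12:08 PM − 75 min = 10:53 AM.
Sample prep starts at 10:53 AM and the wash step starts at 12:08 PM, so sample prep is first.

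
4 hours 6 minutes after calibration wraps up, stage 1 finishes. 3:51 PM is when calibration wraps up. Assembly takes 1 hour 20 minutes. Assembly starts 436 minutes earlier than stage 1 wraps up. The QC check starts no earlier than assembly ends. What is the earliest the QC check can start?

2:01 PM

Stage 1 ends at 3:51 PM + 246 min = 7:57 PM.
Assembly starts at 7:57 PM − 436 min = 12:41 PM.
Assembly ends at 12:41 PM + 80 min = 2:01 PM.
The QC check is bounded by assembly, so the earliest it can start is 2:01 PM.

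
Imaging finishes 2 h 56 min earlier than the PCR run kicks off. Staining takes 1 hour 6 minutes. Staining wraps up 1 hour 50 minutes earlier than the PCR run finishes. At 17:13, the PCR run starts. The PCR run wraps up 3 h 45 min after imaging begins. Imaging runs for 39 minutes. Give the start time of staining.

14:27

Imaging ends at 17:13 − 176 min = 14:17.
Imaging starts at 14:17 − 39 min = 13:38.
The PCR run ends at 13:38 + 225 min = 17:23.
Staining ends at 17:23 − 110 min = 15:33.
Staining starts at 15:33 − 66 min = 14:27.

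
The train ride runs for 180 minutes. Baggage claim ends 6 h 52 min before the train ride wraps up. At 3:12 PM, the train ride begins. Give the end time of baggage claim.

11:20 AM

The train ride ends at 3:12 PM + 180 min = 6:12 PM.
Baggage claim ends at 6:12 PM − 412 min = 11:20 AM.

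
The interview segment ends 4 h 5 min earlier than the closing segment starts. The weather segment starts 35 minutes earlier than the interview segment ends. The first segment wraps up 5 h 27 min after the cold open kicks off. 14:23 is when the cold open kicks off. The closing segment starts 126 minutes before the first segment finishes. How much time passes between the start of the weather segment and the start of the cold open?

The first segment ends at 14:23 + 327 min = 19:50.
The closing segment starts at 19:50 − 126 min = 17:44.
The interview segment ends at 17:44 − 245 min = 13:39.
The weather segment starts at 13:39 − 35 min = 13:04.
From 13:04 to 14:23 is 1 hour 19 minutes.

1 hour 19 minutes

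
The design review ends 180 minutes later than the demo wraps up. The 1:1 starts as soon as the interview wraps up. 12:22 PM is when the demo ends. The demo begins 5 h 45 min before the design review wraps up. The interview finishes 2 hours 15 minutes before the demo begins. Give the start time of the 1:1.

7:22 AM

The design review ends at 12:22 PM + 180 min = 3:22 PM.
The demo starts at 3:22 PM − 345 min = 9:37 AM.
The interview ends at 9:37 AM − 135 min = 7:22 AM.
So the 1:1 starts at 7:22 AM.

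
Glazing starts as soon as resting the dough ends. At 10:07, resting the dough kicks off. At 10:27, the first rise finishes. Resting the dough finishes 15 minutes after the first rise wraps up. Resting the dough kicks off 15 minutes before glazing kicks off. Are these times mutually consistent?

No

Resting the dough ends at 10:27 + 15 min = 10:42.
So glazing starts at 10:42.
Resting the dough starts at 10:42 − 15 min = 10:27.
But resting the dough is also said to start at 10:07 — a 20-minute conflict.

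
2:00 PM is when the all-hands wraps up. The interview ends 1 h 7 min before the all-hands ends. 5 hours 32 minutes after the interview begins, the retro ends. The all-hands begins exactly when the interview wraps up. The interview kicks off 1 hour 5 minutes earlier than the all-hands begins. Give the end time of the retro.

5:20 PM

The interview ends at 2:00 PM − 67 min = 12:53 PM.
So the all-hands starts at 12:53 PM.
The interview starts at 12:53 PM − 65 min = 11:48 AM.
The retro ends at 11:48 AM + 332 min = 5:20 PM.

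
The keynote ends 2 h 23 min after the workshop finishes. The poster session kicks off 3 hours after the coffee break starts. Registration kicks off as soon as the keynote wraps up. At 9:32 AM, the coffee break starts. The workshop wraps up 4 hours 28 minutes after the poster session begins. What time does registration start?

The poster session starts at 9:32 AM + 180 min = 12:32 PM.
The workshop ends at 12:32 PM + 268 min = 5:00 PM.
The keynote ends at 5:00 PM + 143 min = 7:23 PM.
So registration starts at 7:23 PM.

7:23 PM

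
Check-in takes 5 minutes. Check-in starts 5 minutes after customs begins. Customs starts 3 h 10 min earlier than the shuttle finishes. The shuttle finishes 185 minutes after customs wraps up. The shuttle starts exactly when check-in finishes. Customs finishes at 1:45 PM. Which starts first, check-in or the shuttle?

The shuttle ends at 1:45 PM + 185 min = 4:50 PM.
Customs starts at 4:50 PM − 190 min = 1:40 PM.
Check-in starts at 1:40 PM + 5 min = 1:45 PM.
Check-in ends at 1:45 PM + 5 min = 1:50 PM.
So the shuttle starts at 1:50 PM.
Check-in starts at 1:45 PM and the shuttle starts at 1:50 PM, so check-in is first.

check-in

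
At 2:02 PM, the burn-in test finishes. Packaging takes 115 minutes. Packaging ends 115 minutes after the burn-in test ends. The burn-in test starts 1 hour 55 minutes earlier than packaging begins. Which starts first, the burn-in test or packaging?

Packaging ends at 2:02 PM + 115 min = 3:57 PM.
Packaging starts at 3:57 PM − 115 min = 2:02 PM.
The burn-in test starts at 2:02 PM − 115 min = 12:07 PM.
The burn-in test starts at 12:07 PM and packaging starts at 2:02 PM, so the burn-in test is first.

the burn-in test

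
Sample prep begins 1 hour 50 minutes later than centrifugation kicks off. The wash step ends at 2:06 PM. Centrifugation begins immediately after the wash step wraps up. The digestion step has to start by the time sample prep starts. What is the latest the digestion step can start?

Centrifugation starts at 2:06 PM.
Sample prep starts at 2:06 PM + 110 min = 3:56 PM.
The digestion step is bounded by sample prep, so the latest it can start is 3:56 PM.

3:56 PM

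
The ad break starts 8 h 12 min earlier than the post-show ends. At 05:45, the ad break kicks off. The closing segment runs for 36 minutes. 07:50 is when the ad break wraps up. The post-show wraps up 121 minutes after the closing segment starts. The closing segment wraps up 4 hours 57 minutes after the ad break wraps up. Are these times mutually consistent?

No

The closing segment ends at 07:50 + 297 min = 12:47.
The closing segment starts at 12:47 − 36 min = 12:11.
The post-show ends at 12:11 + 121 min = 14:12.
The ad break starts at 14:12 − 492 min = 06:00.
But the ad break is also said to start at 05:45 — a 15-minute conflict.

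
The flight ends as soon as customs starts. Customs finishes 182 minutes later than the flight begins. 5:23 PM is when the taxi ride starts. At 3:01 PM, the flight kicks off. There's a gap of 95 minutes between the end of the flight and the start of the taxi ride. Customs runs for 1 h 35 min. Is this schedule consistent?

Customs ends at 3:01 PM + 182 min = 6:03 PM.
Customs starts at 6:03 PM − 95 min = 4:28 PM.
So the flight ends at 4:28 PM.
The taxi ride starts at 4:28 PM + 95 min = 6:03 PM.
But the taxi ride is also said to start at 5:23 PM — a 40-minute conflict.

No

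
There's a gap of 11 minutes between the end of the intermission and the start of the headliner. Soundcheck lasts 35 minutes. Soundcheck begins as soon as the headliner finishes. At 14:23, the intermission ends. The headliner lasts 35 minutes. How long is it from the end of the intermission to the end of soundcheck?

1 hour 21 minutes

The headliner starts at 14:23 + 11 min = 14:34.
The headliner ends at 14:34 + 35 min = 15:09.
So soundcheck starts at 15:09.
Soundcheck ends at 15:09 + 35 min = 15:44.
From 14:23 to 15:44 is 1 hour 21 minutes.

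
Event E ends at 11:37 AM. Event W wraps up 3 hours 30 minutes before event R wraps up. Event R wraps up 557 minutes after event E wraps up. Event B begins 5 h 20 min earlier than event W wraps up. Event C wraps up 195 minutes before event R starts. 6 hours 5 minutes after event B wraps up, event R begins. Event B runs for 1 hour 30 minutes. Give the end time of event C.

Event R ends at 11:37 AM + 557 min = 8:54 PM.
Event W ends at 8:54 PM − 210 min = 5:24 PM.
Event B starts at 5:24 PM − 320 min = 12:04 PM.
Event B ends at 12:04 PM + 90 min = 1:34 PM.
Event R starts at 1:34 PM + 365 min = 7:39 PM.
Event C ends at 7:39 PM − 195 min = 4:24 PM.

4:24 PM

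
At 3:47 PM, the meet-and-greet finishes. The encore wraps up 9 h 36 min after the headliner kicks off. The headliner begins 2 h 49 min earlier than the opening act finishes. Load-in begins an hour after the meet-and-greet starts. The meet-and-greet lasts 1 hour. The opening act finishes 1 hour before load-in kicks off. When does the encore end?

9:34 PM

The meet-and-greet starts at 3:47 PM − 60 min = 2:47 PM.
Load-in starts at 2:47 PM + 60 min = 3:47 PM.
The opening act ends at 3:47 PM − 60 min = 2:47 PM.
The headliner starts at 2:47 PM − 169 min = 11:58 AM.
The encore ends at 11:58 AM + 576 min = 9:34 PM.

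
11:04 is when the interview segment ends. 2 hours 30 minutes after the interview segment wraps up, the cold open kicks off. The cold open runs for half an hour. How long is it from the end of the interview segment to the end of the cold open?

3 hours

The cold open starts at 11:04 + 150 min = 13:34.
The cold open ends at 13:34 + 30 min = 14:04.
From 11:04 to 14:04 is 3 hours.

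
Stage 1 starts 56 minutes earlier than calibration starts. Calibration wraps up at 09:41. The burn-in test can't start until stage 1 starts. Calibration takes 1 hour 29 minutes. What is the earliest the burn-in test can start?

Calibration starts at 09:41 − 89 min = 08:12.
Stage 1 starts at 08:12 − 56 min = 07:16.
The burn-in test is bounded by stage 1, so the earliest it can start is 07:16.

07:16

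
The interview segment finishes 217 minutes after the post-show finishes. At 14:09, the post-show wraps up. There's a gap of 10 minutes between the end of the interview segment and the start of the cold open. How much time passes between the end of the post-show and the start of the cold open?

3 h 47 min

The interview segment ends at 14:09 + 217 min = 17:46.
The cold open starts at 17:46 + 10 min = 17:56.
From 14:09 to 17:56 is 3 h 47 min.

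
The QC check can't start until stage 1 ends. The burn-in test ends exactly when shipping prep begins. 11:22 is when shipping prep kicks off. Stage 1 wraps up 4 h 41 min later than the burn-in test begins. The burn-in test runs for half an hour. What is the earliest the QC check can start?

15:33

The burn-in test ends at 11:22.
The burn-in test starts at 11:22 − 30 min = 10:52.
Stage 1 ends at 10:52 + 281 min = 15:33.
The QC check is bounded by stage 1, so the earliest it can start is 15:33.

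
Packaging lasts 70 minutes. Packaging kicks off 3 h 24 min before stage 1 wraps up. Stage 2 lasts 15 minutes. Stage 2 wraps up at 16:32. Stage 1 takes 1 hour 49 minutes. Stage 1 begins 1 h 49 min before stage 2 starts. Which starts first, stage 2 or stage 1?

stage 1

Stage 2 starts at 16:32 − 15 min = 16:17.
Stage 1 starts at 16:17 − 109 min = 14:28.
Stage 2 starts at 16:17 and stage 1 starts at 14:28, so stage 1 is first.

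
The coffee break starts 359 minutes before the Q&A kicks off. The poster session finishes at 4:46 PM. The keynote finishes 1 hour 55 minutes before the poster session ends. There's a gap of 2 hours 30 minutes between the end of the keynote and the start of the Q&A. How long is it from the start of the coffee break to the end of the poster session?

The keynote ends at 4:46 PM − 115 min = 2:51 PM.
The Q&A starts at 2:51 PM + 150 min = 5:21 PM.
The coffee break starts at 5:21 PM − 359 min = 11:22 AM.
From 11:22 AM to 4:46 PM is 324 minutes.

324 minutes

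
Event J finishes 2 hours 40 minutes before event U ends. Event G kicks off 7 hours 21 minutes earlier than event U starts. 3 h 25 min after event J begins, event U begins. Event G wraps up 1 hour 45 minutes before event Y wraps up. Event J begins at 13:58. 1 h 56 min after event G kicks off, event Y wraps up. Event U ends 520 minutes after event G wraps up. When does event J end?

16:13

Event U starts at 13:58 + 205 min = 17:23.
Event G starts at 17:23 − 441 min = 10:02.
Event Y ends at 10:02 + 116 min = 11:58.
Event G ends at 11:58 − 105 min = 10:13.
Event U ends at 10:13 + 520 min = 18:53.
Event J ends at 18:53 − 160 min = 16:13.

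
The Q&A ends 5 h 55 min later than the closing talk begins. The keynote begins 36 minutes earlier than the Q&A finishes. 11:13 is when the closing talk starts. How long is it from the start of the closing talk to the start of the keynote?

The Q&A ends at 11:13 + 355 min = 17:08.
The keynote starts at 17:08 − 36 min = 16:32.
From 11:13 to 16:32 is 5 h 19 min.

5 h 19 min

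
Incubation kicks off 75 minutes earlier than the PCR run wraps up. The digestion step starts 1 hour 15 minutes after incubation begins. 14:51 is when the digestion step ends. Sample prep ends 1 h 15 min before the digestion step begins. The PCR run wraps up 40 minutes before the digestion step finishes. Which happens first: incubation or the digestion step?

incubation

The PCR run ends at 14:51 − 40 min = 14:11.
Incubation starts at 14:11 − 75 min = 12:56.
The digestion step starts at 12:56 + 75 min = 14:11.
Incubation starts at 12:56 and the digestion step starts at 14:11, so incubation is first.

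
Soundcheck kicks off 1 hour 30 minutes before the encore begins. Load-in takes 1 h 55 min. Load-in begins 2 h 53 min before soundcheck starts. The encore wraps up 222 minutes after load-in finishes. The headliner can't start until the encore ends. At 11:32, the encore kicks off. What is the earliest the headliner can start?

12:46

Soundcheck starts at 11:32 − 90 min = 10:02.
Load-in starts at 10:02 − 173 min = 07:09.
Load-in ends at 07:09 + 115 min = 09:04.
The encore ends at 09:04 + 222 min = 12:46.
The headliner is bounded by the encore, so the earliest it can start is 12:46.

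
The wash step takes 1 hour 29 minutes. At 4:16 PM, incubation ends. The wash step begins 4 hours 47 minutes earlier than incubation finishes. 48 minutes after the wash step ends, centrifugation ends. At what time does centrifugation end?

1:46 PM

The wash step starts at 4:16 PM − 287 min = 11:29 AM.
The wash step ends at 11:29 AM + 89 min = 12:58 PM.
Centrifugation ends at 12:58 PM + 48 min = 1:46 PM.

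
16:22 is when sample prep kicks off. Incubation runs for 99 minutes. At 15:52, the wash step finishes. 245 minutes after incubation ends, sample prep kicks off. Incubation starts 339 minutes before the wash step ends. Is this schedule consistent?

Incubation starts at 15:52 − 339 min = 10:13.
Incubation ends at 10:13 + 99 min = 11:52.
Sample prep starts at 11:52 + 245 min = 15:57.
But sample prep is also said to start at 16:22 — a 25-minute conflict.

No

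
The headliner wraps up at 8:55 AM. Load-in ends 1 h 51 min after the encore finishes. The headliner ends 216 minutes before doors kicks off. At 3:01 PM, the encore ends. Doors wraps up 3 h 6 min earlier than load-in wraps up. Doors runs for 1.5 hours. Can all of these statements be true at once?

No

Load-in ends at 3:01 PM + 111 min = 4:52 PM.
Doors ends at 4:52 PM − 186 min = 1:46 PM.
Doors starts at 1:46 PM − 90 min = 12:16 PM.
The headliner ends at 12:16 PM − 216 min = 8:40 AM.
But the headliner is also said to end at 8:55 AM — a 15-minute conflict.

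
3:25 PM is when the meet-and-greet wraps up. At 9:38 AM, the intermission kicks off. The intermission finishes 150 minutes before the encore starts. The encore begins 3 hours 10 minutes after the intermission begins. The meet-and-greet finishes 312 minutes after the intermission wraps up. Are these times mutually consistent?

The encore starts at 9:38 AM + 190 min = 12:48 PM.
The intermission ends at 12:48 PM − 150 min = 10:18 AM.
The meet-and-greet ends at 10:18 AM + 312 min = 3:30 PM.
But the meet-and-greet is also said to end at 3:25 PM — a 5-minute conflict.

No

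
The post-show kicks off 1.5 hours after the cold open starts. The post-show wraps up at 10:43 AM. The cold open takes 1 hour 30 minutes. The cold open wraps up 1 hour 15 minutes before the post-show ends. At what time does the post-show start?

The cold open ends at 10:43 AM − 75 min = 9:28 AM.
The cold open starts at 9:28 AM − 90 min = 7:58 AM.
The post-show starts at 7:58 AM + 90 min = 9:28 AM.

9:28 AM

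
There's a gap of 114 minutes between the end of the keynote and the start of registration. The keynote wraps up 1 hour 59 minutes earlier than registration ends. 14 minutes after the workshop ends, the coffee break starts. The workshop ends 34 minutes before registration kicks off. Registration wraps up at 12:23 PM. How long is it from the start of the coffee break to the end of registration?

The keynote ends at 12:23 PM − 119 min = 10:24 AM.
Registration starts at 10:24 AM + 114 min = 12:18 PM.
The workshop ends at 12:18 PM − 34 min = 11:44 AM.
The coffee break starts at 11:44 AM + 14 min = 11:58 AM.
From 11:58 AM to 12:23 PM is 25 minutes.

25 minutes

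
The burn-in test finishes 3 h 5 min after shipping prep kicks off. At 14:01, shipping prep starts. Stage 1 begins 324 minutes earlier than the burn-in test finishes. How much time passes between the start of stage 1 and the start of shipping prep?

139 minutes

The burn-in test ends at 14:01 + 185 min = 17:06.
Stage 1 starts at 17:06 − 324 min = 11:42.
From 11:42 to 14:01 is 139 minutes.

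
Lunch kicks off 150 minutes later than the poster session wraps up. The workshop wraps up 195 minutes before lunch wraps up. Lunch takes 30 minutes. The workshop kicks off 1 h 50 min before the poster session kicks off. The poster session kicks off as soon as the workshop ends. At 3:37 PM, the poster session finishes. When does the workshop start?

Lunch starts at 3:37 PM + 150 min = 6:07 PM.
Lunch ends at 6:07 PM + 30 min = 6:37 PM.
The workshop ends at 6:37 PM − 195 min = 3:22 PM.
So the poster session starts at 3:22 PM.
The workshop starts at 3:22 PM − 110 min = 1:32 PM.

1:32 PM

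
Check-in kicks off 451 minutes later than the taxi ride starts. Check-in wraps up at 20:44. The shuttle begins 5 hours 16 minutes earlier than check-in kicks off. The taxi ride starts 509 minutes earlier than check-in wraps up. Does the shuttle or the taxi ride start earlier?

The taxi ride starts at 20:44 − 509 min = 12:15.
Check-in starts at 12:15 + 451 min = 19:46.
The shuttle starts at 19:46 − 316 min = 14:30.
The shuttle starts at 14:30 and the taxi ride starts at 12:15, so the taxi ride is first.

the taxi ride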